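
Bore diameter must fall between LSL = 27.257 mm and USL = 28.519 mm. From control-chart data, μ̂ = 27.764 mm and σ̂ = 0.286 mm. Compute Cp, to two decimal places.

0.74

Cp = (USL − LSL) / (6σ̂) = (28.519 − 27.257) / (6 × 0.286) = 1.2620 / 1.7160 = 0.7354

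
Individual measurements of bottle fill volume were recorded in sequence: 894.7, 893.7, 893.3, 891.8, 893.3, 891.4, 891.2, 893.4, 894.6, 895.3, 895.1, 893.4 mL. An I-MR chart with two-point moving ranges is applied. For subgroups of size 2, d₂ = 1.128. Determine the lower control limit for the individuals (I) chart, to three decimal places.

890.411

X̄ = (894.7 + 893.7 + 893.3 + 891.8 + 893.3 + 891.4 + 891.2 + 893.4 + 894.6 + 895.3 + 895.1 + 893.4) / 12 = 893.4333
Moving ranges: 1.0, 0.4, 1.5, 1.5, 1.9, 0.2, 2.2, 1.2, 0.7, 0.2, 1.7; M̄R̄ = 12.5000 / 11 = 1.1364
LCL = X̄ − 3·M̄R̄/d₂ = 893.4333 − 3 × 1.1364 / 1.128 = 890.4111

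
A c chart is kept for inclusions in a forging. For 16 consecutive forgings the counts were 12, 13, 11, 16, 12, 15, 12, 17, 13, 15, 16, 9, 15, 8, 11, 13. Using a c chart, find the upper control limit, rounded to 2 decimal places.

c̄ = (12 + 13 + 11 + 16 + 12 + 15 + 12 + 17 + 13 + 15 + 16 + 9 + 15 + 8 + 11 + 13) / 16 = 208 / 16 = 13.0000
UCL = c̄ + 3√c̄ = 13.0000 + 3 × √13.0000 = 13.0000 + 3 × 3.6056 = 23.8167

23.82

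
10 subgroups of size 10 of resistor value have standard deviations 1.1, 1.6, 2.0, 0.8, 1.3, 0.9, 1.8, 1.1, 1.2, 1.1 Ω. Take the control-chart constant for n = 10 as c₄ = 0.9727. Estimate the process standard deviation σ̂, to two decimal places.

1.33

s̄ = (1.1 + 1.6 + 2.0 + 0.8 + 1.3 + 0.9 + 1.8 + 1.1 + 1.2 + 1.1) / 10 = 1.2900
σ̂ = s̄ / c₄ = 1.2900 / 0.9727 = 1.3262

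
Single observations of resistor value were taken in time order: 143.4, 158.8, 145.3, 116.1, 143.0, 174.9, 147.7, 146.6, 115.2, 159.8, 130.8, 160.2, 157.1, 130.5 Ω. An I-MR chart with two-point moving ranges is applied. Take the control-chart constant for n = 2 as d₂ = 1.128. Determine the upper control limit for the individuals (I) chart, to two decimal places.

208.23

X̄ = (143.4 + 158.8 + 145.3 + 116.1 + 143.0 + 174.9 + 147.7 + 146.6 + 115.2 + 159.8 + 130.8 + 160.2 + 157.1 + 130.5) / 14 = 144.9571
Moving ranges: 15.4, 13.5, 29.2, 26.9, 31.9, 27.2, 1.1, 31.4, 44.6, 29.0, 29.4, 3.1, 26.6; M̄R̄ = 309.3000 / 13 = 23.7923
UCL = X̄ + 3·M̄R̄/d₂ = 144.9571 + 3 × 23.7923 / 1.128 = 208.2346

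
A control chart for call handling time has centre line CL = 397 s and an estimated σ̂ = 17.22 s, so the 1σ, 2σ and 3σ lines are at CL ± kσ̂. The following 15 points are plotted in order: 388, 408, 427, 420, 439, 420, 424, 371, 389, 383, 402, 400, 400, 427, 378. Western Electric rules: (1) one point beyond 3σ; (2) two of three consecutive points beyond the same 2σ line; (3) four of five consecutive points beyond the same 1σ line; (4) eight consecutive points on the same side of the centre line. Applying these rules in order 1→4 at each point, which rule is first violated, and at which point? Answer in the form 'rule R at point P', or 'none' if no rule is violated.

rule 3 at point 6

Zone of each point (C = within 1σ̂, B = 1σ̂–2σ̂, A = 2σ̂–3σ̂, * = beyond 3σ̂; sign = side of CL): 1:-C, 2:+C, 3:+B, 4:+B, 5:+A, 6:+B, 7:+B, 8:-B, 9:-C, 10:-C, 11:+C, 12:+C, 13:+C, 14:+B, 15:-B
Rule 3 (four of five consecutive points beyond the same 1σ limit) is satisfied at point 6.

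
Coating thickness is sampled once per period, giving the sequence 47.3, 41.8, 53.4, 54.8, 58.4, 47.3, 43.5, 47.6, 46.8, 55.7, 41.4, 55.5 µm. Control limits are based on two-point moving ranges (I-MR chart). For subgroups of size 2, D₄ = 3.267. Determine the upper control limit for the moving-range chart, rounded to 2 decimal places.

23.52

Moving ranges: 5.5, 11.6, 1.4, 3.6, 11.1, 3.8, 4.1, 0.8, 8.9, 14.3, 14.1; M̄R̄ = 79.2000 / 11 = 7.2000
UCL_MR = D₄·M̄R̄ = 3.267 × 7.2000 = 23.5224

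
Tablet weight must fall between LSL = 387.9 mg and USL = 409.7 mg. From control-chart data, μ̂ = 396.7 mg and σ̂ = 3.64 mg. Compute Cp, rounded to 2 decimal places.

Cp = (USL − LSL) / (6σ̂) = (409.7 − 387.9) / (6 × 3.64) = 21.8000 / 21.8400 = 0.9982

1.00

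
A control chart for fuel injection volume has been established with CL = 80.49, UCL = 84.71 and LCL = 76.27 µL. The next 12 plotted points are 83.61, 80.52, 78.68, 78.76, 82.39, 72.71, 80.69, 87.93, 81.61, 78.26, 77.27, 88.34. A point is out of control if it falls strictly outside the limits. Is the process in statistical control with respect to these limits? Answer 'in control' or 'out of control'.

Compare each point to [76.27, 84.71]: sample 6 = 72.71 < LCL; sample 8 = 87.93 > UCL; sample 12 = 88.34 > UCL.

out of control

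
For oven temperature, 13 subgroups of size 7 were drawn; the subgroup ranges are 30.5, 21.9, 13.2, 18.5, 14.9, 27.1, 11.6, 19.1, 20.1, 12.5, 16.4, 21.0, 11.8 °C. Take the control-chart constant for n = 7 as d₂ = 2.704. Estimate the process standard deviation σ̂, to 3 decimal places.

R̄ = (30.5 + 21.9 + 13.2 + 18.5 + 14.9 + 27.1 + 11.6 + 19.1 + 20.1 + 12.5 + 16.4 + 21.0 + 11.8) / 13 = 18.3538
σ̂ = R̄ / d₂ = 18.3538 / 2.704 = 6.7877

6.788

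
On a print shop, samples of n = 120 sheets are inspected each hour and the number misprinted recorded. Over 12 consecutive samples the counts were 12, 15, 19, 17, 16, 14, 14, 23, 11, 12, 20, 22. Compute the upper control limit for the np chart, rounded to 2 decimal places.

27.49

p̄ = Σdᵢ / (k·n) = 195 / (12 × 120) = 0.13542
UCL = np̄ + 3·√(np̄(1−p̄)) = 16.2500 + 3 × √(16.2500×0.86458) = 16.2500 + 3 × 3.7483 = 27.4948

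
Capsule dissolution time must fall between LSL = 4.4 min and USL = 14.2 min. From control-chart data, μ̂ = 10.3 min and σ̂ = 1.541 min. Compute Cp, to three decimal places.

Cp = (USL − LSL) / (6σ̂) = (14.2 − 4.4) / (6 × 1.541) = 9.8000 / 9.2460 = 1.0599

1.060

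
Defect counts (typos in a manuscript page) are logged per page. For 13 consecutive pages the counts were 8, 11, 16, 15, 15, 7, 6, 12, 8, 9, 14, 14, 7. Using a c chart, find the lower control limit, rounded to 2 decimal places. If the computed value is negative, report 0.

1.01

c̄ = (8 + 11 + 16 + 15 + 15 + 7 + 6 + 12 + 8 + 9 + 14 + 14 + 7) / 13 = 142 / 13 = 10.9231
LCL = c̄ − 3√c̄ = 10.9231 − 3 × 3.3050 = 1.0081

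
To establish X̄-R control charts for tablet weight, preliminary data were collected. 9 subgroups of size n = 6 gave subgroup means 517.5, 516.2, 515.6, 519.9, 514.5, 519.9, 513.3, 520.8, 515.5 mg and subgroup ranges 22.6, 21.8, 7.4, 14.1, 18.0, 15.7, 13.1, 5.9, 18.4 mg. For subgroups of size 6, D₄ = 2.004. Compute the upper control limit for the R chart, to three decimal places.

R̄ = (22.6 + 21.8 + 7.4 + 14.1 + 18.0 + 15.7 + 13.1 + 5.9 + 18.4) / 9 = 137.0000 / 9 = 15.2222
UCL_R = D₄·R̄ = 2.004 × 15.2222 = 30.5053

30.505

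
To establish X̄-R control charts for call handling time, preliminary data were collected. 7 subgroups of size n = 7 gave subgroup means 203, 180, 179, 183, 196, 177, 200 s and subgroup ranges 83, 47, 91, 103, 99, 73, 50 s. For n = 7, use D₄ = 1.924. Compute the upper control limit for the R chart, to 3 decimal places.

R̄ = (83 + 47 + 91 + 103 + 99 + 73 + 50) / 7 = 546.0000 / 7 = 78.0000
UCL_R = D₄·R̄ = 1.924 × 78.0000 = 150.0720

150.072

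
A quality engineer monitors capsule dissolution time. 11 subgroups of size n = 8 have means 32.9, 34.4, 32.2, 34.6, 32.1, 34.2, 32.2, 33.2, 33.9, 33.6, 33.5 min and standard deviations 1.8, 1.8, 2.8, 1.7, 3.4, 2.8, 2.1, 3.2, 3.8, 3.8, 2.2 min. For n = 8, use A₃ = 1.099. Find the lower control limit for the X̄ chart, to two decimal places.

30.41

X̄̄ = (32.9 + 34.4 + 32.2 + 34.6 + 32.1 + 34.2 + 32.2 + 33.2 + 33.9 + 33.6 + 33.5) / 11 = 33.3455
s̄ = (1.8 + 1.8 + 2.8 + 1.7 + 3.4 + 2.8 + 2.1 + 3.2 + 3.8 + 3.8 + 2.2) / 11 = 2.6727
LCL = X̄̄ − A₃·s̄ = 33.3455 − 1.099 × 2.6727 = 30.4081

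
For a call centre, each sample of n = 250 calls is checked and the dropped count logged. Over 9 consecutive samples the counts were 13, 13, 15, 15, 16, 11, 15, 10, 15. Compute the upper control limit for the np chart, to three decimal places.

p̄ = Σdᵢ / (k·n) = 123 / (9 × 250) = 0.05467
UCL = np̄ + 3·√(np̄(1−p̄)) = 13.6667 + 3 × √(13.6667×0.94533) = 13.6667 + 3 × 3.5944 = 24.4498

24.450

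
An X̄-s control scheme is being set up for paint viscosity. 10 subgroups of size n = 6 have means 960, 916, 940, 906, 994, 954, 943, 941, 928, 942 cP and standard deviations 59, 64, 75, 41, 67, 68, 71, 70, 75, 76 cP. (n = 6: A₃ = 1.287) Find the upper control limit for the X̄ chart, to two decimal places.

X̄̄ = (960 + 916 + 940 + 906 + 994 + 954 + 943 + 941 + 928 + 942) / 10 = 942.4000
s̄ = (59 + 64 + 75 + 41 + 67 + 68 + 71 + 70 + 75 + 76) / 10 = 66.6000
UCL = X̄̄ + A₃·s̄ = 942.4000 + 1.287 × 66.6000 = 1028.1142

1028.11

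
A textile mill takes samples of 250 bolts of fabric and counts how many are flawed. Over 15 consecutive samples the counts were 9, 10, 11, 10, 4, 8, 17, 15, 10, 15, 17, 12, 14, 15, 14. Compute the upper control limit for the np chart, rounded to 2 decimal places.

p̄ = Σdᵢ / (k·n) = 181 / (15 × 250) = 0.04827
UCL = np̄ + 3·√(np̄(1−p̄)) = 12.0667 + 3 × √(12.0667×0.95173) = 12.0667 + 3 × 3.3888 = 22.2332

22.23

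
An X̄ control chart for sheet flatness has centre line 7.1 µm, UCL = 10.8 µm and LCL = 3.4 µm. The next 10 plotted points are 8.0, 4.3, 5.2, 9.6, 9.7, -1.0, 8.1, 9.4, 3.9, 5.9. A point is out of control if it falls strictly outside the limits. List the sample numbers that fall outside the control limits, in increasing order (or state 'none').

6

Compare each point to [3.4, 10.8]: sample 6 = -1.0 < LCL.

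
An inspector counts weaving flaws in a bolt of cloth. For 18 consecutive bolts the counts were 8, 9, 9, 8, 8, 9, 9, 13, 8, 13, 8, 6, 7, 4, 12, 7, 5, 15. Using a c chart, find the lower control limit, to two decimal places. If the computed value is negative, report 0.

0.00

c̄ = (8 + 9 + 9 + 8 + 8 + 9 + 9 + 13 + 8 + 13 + 8 + 6 + 7 + 4 + 12 + 7 + 5 + 15) / 18 = 158 / 18 = 8.7778
LCL = c̄ − 3√c̄ = 8.7778 − 3 × 2.9627 = -0.1104 → 0 (cannot be negative)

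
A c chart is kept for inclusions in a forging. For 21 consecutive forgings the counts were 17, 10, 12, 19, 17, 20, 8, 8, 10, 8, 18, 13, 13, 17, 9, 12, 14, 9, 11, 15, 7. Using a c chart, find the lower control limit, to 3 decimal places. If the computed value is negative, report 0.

2.017

c̄ = (17 + 10 + 12 + 19 + 17 + 20 + 8 + 8 + 10 + 8 + 18 + 13 + 13 + 17 + 9 + 12 + 14 + 9 + 11 + 15 + 7) / 21 = 267 / 21 = 12.7143
LCL = c̄ − 3√c̄ = 12.7143 − 3 × 3.5657 = 2.0172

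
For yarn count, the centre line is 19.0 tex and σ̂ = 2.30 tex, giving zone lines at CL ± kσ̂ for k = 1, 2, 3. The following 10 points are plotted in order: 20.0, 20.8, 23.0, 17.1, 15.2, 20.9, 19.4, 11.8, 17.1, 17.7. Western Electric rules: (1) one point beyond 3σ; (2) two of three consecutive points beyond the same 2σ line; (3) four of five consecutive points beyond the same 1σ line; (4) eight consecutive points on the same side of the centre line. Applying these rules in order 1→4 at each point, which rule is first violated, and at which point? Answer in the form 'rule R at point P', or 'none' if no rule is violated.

rule 1 at point 8

Zone of each point (C = within 1σ̂, B = 1σ̂–2σ̂, A = 2σ̂–3σ̂, * = beyond 3σ̂; sign = side of CL): 1:+C, 2:+C, 3:+B, 4:-C, 5:-B, 6:+C, 7:+C, 8:-*, 9:-C, 10:-C
Rule 1 (one point beyond the 3σ limits) is satisfied at point 8.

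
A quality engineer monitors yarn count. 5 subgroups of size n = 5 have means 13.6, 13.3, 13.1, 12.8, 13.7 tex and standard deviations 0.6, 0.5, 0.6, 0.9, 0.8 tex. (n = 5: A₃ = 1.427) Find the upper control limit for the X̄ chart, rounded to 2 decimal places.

X̄̄ = (13.6 + 13.3 + 13.1 + 12.8 + 13.7) / 5 = 13.3000
s̄ = (0.6 + 0.5 + 0.6 + 0.9 + 0.8) / 5 = 0.6800
UCL = X̄̄ + A₃·s̄ = 13.3000 + 1.427 × 0.6800 = 14.2704

14.27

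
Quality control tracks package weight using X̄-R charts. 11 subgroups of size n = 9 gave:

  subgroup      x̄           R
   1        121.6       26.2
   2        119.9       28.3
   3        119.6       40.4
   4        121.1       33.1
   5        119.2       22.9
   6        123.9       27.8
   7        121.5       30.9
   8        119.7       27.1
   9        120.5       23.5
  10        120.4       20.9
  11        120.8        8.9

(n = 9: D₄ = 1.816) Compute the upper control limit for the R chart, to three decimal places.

R̄ = (26.2 + 28.3 + 40.4 + 33.1 + 22.9 + 27.8 + 30.9 + 27.1 + 23.5 + 20.9 + 8.9) / 11 = 290.0000 / 11 = 26.3636
UCL_R = D₄·R̄ = 1.816 × 26.3636 = 47.8764

47.876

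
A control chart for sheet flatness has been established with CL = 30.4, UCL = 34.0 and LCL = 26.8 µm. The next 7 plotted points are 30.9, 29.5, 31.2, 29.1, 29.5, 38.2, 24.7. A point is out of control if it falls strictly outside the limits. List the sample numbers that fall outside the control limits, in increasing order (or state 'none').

6, 7

Compare each point to [26.8, 34.0]: sample 6 = 38.2 > UCL; sample 7 = 24.7 < LCL.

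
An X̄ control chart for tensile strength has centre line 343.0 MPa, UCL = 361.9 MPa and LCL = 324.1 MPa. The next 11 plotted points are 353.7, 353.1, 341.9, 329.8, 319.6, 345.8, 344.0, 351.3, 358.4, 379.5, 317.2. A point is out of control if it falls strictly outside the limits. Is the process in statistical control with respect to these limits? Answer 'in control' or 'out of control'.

out of control

Compare each point to [324.1, 361.9]: sample 5 = 319.6 < LCL; sample 10 = 379.5 > UCL; sample 11 = 317.2 < LCL.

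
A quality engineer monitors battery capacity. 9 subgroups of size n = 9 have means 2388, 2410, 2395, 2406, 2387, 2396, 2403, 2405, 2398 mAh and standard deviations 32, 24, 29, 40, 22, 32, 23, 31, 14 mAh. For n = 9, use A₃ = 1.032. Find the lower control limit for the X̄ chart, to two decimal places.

X̄̄ = (2388 + 2410 + 2395 + 2406 + 2387 + 2396 + 2403 + 2405 + 2398) / 9 = 2398.6667
s̄ = (32 + 24 + 29 + 40 + 22 + 32 + 23 + 31 + 14) / 9 = 27.4444
LCL = X̄̄ − A₃·s̄ = 2398.6667 − 1.032 × 27.4444 = 2370.3440

2370.34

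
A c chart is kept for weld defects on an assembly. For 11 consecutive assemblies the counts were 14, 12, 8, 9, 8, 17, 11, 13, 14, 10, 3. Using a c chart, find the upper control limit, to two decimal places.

c̄ = (14 + 12 + 8 + 9 + 8 + 17 + 11 + 13 + 14 + 10 + 3) / 11 = 119 / 11 = 10.8182
UCL = c̄ + 3√c̄ = 10.8182 + 3 × √10.8182 = 10.8182 + 3 × 3.2891 = 20.6855

20.69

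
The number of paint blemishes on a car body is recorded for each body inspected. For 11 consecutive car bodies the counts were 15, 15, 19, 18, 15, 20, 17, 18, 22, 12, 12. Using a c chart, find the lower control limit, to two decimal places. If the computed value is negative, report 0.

c̄ = (15 + 15 + 19 + 18 + 15 + 20 + 17 + 18 + 22 + 12 + 12) / 11 = 183 / 11 = 16.6364
LCL = c̄ − 3√c̄ = 16.6364 − 3 × 4.0788 = 4.4001

4.40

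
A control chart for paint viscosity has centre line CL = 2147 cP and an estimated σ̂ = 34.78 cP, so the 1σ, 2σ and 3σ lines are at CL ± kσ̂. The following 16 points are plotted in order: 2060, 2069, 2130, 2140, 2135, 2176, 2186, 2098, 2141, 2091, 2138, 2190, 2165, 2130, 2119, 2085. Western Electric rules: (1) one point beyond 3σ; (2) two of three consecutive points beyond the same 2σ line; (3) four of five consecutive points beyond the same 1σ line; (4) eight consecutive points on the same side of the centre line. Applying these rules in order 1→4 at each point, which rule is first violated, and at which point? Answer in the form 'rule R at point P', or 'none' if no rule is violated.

Zone of each point (C = within 1σ̂, B = 1σ̂–2σ̂, A = 2σ̂–3σ̂, * = beyond 3σ̂; sign = side of CL): 1:-A, 2:-A, 3:-C, 4:-C, 5:-C, 6:+C, 7:+B, 8:-B, 9:-C, 10:-B, 11:-C, 12:+B, 13:+C, 14:-C, 15:-C, 16:-B
Rule 2 (two of three consecutive points beyond the same 2σ limit) is satisfied at point 2.

rule 2 at point 2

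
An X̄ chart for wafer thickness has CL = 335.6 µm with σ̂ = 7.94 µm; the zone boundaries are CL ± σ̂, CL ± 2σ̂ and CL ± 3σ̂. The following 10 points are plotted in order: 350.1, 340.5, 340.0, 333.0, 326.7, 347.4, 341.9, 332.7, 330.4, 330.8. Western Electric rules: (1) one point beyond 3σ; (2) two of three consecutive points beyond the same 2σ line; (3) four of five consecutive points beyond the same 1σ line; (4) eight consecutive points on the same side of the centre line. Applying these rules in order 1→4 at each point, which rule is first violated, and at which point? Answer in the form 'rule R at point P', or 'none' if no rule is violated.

none

Zone of each point (C = within 1σ̂, B = 1σ̂–2σ̂, A = 2σ̂–3σ̂, * = beyond 3σ̂; sign = side of CL): 1:+B, 2:+C, 3:+C, 4:-C, 5:-B, 6:+B, 7:+C, 8:-C, 9:-C, 10:-C
No rule fires across all 10 points.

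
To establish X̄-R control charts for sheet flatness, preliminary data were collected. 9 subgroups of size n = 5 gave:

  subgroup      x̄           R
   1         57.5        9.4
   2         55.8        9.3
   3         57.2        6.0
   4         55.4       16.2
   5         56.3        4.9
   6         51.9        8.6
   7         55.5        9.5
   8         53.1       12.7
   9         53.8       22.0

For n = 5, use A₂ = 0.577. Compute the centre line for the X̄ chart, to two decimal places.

55.17

X̄̄ = (57.5 + 55.8 + 57.2 + 55.4 + 56.3 + 51.9 + 55.5 + 53.1 + 53.8) / 9 = 496.5000 / 9 = 55.1667
CL = X̄̄ = 55.1667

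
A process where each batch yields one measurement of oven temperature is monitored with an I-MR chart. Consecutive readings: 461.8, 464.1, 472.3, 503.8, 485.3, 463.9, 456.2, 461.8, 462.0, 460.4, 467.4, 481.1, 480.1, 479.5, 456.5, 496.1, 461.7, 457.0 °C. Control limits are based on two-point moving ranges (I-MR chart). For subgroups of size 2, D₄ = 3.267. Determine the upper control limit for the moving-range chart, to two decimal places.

42.47

Moving ranges: 2.3, 8.2, 31.5, 18.5, 21.4, 7.7, 5.6, 0.2, 1.6, 7.0, 13.7, 1.0, 0.6, 23.0, 39.6, 34.4, 4.7; M̄R̄ = 221.0000 / 17 = 13.0000
UCL_MR = D₄·M̄R̄ = 3.267 × 13.0000 = 42.4710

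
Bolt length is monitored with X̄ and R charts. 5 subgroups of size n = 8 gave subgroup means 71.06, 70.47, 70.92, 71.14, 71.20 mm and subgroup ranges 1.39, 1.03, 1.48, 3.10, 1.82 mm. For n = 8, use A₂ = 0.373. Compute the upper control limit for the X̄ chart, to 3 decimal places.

71.616

X̄̄ = (71.06 + 70.47 + 70.92 + 71.14 + 71.20) / 5 = 354.7900 / 5 = 70.9580
R̄ = (1.39 + 1.03 + 1.48 + 3.10 + 1.82) / 5 = 8.8200 / 5 = 1.7640
UCL = X̄̄ + A₂·R̄ = 70.9580 + 0.373 × 1.7640 = 71.6160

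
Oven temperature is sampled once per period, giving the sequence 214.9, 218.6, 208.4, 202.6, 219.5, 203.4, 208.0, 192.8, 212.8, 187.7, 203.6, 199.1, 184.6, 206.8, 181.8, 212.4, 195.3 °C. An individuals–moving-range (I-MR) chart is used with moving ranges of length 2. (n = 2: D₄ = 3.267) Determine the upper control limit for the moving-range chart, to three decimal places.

Moving ranges: 3.7, 10.2, 5.8, 16.9, 16.1, 4.6, 15.2, 20.0, 25.1, 15.9, 4.5, 14.5, 22.2, 25.0, 30.6, 17.1; M̄R̄ = 247.4000 / 16 = 15.4625
UCL_MR = D₄·M̄R̄ = 3.267 × 15.4625 = 50.5160

50.516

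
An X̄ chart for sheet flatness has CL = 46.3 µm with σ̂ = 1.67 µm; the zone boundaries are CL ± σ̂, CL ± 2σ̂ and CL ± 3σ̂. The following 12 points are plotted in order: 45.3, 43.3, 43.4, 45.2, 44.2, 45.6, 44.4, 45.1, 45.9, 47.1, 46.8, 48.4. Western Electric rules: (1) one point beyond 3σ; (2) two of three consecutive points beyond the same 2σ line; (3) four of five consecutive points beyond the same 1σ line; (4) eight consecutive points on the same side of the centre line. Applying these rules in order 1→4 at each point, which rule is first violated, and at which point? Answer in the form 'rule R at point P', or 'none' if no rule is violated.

rule 4 at point 8

Zone of each point (C = within 1σ̂, B = 1σ̂–2σ̂, A = 2σ̂–3σ̂, * = beyond 3σ̂; sign = side of CL): 1:-C, 2:-B, 3:-B, 4:-C, 5:-B, 6:-C, 7:-B, 8:-C, 9:-C, 10:+C, 11:+C, 12:+B
Rule 4 (eight consecutive points on the same side of the centre line) is satisfied at point 8.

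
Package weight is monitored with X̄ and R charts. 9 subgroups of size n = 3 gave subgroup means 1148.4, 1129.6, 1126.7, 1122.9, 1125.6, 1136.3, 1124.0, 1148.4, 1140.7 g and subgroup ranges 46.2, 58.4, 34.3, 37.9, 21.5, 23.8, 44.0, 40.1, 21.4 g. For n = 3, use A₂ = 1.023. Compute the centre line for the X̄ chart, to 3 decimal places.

1133.622

X̄̄ = (1148.4 + 1129.6 + 1126.7 + 1122.9 + 1125.6 + 1136.3 + 1124.0 + 1148.4 + 1140.7) / 9 = 10202.6000 / 9 = 1133.6222
CL = X̄̄ = 1133.6222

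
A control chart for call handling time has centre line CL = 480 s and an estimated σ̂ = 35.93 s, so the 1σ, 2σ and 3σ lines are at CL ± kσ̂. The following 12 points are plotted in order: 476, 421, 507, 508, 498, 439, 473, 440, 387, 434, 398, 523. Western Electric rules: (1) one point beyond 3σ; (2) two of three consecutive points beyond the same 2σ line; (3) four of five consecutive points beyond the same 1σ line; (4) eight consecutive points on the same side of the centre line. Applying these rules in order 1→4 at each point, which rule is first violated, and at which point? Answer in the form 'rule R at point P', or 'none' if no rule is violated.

rule 3 at point 10

Zone of each point (C = within 1σ̂, B = 1σ̂–2σ̂, A = 2σ̂–3σ̂, * = beyond 3σ̂; sign = side of CL): 1:-C, 2:-B, 3:+C, 4:+C, 5:+C, 6:-B, 7:-C, 8:-B, 9:-A, 10:-B, 11:-A, 12:+B
Rule 3 (four of five consecutive points beyond the same 1σ limit) is satisfied at point 10.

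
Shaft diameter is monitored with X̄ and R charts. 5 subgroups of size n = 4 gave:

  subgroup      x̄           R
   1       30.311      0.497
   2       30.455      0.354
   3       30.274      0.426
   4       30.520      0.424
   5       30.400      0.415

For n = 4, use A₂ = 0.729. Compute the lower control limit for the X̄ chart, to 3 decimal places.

30.083

X̄̄ = (30.311 + 30.455 + 30.274 + 30.520 + 30.400) / 5 = 151.9600 / 5 = 30.3920
R̄ = (0.497 + 0.354 + 0.426 + 0.424 + 0.415) / 5 = 2.1160 / 5 = 0.4232
LCL = X̄̄ − A₂·R̄ = 30.3920 − 0.729 × 0.4232 = 30.0835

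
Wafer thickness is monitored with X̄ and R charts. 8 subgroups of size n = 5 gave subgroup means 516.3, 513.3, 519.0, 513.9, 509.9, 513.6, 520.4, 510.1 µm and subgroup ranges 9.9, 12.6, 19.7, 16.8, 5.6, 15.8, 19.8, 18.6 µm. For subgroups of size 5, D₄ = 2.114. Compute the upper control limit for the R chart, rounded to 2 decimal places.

R̄ = (9.9 + 12.6 + 19.7 + 16.8 + 5.6 + 15.8 + 19.8 + 18.6) / 8 = 118.8000 / 8 = 14.8500
UCL_R = D₄·R̄ = 2.114 × 14.8500 = 31.3929

31.39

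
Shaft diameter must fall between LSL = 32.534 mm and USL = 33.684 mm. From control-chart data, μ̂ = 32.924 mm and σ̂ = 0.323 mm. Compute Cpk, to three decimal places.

Cpu = (USL − μ̂) / (3σ̂) = (33.684 − 32.924) / (3 × 0.323) = 0.7843; Cpl = (μ̂ − LSL) / (3σ̂) = (32.924 − 32.534) / (3 × 0.323) = 0.4025; Cpk = min(Cpu, Cpl) = 0.4025

0.402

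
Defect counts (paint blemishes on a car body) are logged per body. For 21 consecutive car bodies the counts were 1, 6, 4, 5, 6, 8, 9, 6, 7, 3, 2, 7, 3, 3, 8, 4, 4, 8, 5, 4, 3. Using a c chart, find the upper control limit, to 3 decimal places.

11.788

c̄ = (1 + 6 + 4 + 5 + 6 + 8 + 9 + 6 + 7 + 3 + 2 + 7 + 3 + 3 + 8 + 4 + 4 + 8 + 5 + 4 + 3) / 21 = 106 / 21 = 5.0476
UCL = c̄ + 3√c̄ = 5.0476 + 3 × √5.0476 = 5.0476 + 3 × 2.2467 = 11.7877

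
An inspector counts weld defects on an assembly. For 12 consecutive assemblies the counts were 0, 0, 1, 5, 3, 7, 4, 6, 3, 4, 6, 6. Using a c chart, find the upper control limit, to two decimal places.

c̄ = (0 + 0 + 1 + 5 + 3 + 7 + 4 + 6 + 3 + 4 + 6 + 6) / 12 = 45 / 12 = 3.7500
UCL = c̄ + 3√c̄ = 3.7500 + 3 × √3.7500 = 3.7500 + 3 × 1.9365 = 9.5595

9.56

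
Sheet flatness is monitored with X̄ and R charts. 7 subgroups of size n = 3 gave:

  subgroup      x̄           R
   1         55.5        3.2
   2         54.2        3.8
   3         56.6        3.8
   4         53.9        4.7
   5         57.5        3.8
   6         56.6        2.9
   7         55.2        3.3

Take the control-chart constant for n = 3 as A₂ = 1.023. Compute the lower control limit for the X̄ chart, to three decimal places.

51.916

X̄̄ = (55.5 + 54.2 + 56.6 + 53.9 + 57.5 + 56.6 + 55.2) / 7 = 389.5000 / 7 = 55.6429
R̄ = (3.2 + 3.8 + 3.8 + 4.7 + 3.8 + 2.9 + 3.3) / 7 = 25.5000 / 7 = 3.6429
LCL = X̄̄ − A₂·R̄ = 55.6429 − 1.023 × 3.6429 = 51.9162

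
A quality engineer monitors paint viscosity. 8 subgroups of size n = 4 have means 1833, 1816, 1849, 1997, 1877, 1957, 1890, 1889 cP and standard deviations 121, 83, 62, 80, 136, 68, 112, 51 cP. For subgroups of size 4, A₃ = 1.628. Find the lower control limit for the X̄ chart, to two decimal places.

1743.40

X̄̄ = (1833 + 1816 + 1849 + 1997 + 1877 + 1957 + 1890 + 1889) / 8 = 1888.5000
s̄ = (121 + 83 + 62 + 80 + 136 + 68 + 112 + 51) / 8 = 89.1250
LCL = X̄̄ − A₃·s̄ = 1888.5000 − 1.628 × 89.1250 = 1743.4045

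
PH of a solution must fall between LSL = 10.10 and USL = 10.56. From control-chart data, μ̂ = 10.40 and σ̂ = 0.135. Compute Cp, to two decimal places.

0.57

Cp = (USL − LSL) / (6σ̂) = (10.56 − 10.10) / (6 × 0.135) = 0.4600 / 0.8100 = 0.5679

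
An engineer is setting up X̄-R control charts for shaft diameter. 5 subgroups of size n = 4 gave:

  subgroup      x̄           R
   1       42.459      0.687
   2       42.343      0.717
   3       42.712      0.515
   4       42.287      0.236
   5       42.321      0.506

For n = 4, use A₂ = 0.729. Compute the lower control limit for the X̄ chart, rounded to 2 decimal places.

42.04

X̄̄ = (42.459 + 42.343 + 42.712 + 42.287 + 42.321) / 5 = 212.1220 / 5 = 42.4244
R̄ = (0.687 + 0.717 + 0.515 + 0.236 + 0.506) / 5 = 2.6610 / 5 = 0.5322
LCL = X̄̄ − A₂·R̄ = 42.4244 − 0.729 × 0.5322 = 42.0364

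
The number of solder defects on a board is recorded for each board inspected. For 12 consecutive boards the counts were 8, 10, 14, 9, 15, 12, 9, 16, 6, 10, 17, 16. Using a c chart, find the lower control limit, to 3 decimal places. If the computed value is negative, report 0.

c̄ = (8 + 10 + 14 + 9 + 15 + 12 + 9 + 16 + 6 + 10 + 17 + 16) / 12 = 142 / 12 = 11.8333
LCL = c̄ − 3√c̄ = 11.8333 − 3 × 3.4400 = 1.5134

1.513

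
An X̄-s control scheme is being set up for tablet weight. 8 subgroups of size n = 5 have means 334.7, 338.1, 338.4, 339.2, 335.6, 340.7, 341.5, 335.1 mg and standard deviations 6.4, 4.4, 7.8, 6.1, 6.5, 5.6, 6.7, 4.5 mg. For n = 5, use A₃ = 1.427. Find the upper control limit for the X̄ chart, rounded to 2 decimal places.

X̄̄ = (334.7 + 338.1 + 338.4 + 339.2 + 335.6 + 340.7 + 341.5 + 335.1) / 8 = 337.9125
s̄ = (6.4 + 4.4 + 7.8 + 6.1 + 6.5 + 5.6 + 6.7 + 4.5) / 8 = 6.0000
UCL = X̄̄ + A₃·s̄ = 337.9125 + 1.427 × 6.0000 = 346.4745

346.47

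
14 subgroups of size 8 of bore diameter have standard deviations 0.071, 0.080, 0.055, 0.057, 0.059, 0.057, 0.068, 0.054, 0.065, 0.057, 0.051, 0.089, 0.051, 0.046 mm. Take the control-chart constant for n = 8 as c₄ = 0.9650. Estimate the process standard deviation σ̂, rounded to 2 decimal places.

s̄ = (0.071 + 0.080 + 0.055 + 0.057 + 0.059 + 0.057 + 0.068 + 0.054 + 0.065 + 0.057 + 0.051 + 0.089 + 0.051 + 0.046) / 14 = 0.0614
σ̂ = s̄ / c₄ = 0.0614 / 0.9650 = 0.0637

0.06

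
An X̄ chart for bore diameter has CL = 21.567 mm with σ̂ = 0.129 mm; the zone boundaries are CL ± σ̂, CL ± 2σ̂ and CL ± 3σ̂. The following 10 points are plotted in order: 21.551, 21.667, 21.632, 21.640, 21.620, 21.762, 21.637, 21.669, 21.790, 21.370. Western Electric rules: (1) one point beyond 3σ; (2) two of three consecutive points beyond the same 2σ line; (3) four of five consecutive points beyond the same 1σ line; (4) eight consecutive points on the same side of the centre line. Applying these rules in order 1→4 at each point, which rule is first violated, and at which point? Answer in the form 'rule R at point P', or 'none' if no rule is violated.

Zone of each point (C = within 1σ̂, B = 1σ̂–2σ̂, A = 2σ̂–3σ̂, * = beyond 3σ̂; sign = side of CL): 1:-C, 2:+C, 3:+C, 4:+C, 5:+C, 6:+B, 7:+C, 8:+C, 9:+B, 10:-B
Rule 4 (eight consecutive points on the same side of the centre line) is satisfied at point 9.

rule 4 at point 9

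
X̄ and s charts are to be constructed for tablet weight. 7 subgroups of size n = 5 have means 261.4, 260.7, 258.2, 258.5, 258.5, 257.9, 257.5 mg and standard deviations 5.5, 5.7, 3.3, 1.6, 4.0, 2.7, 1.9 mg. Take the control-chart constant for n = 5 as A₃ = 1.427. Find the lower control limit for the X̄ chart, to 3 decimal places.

253.922

X̄̄ = (261.4 + 260.7 + 258.2 + 258.5 + 258.5 + 257.9 + 257.5) / 7 = 258.9571
s̄ = (5.5 + 5.7 + 3.3 + 1.6 + 4.0 + 2.7 + 1.9) / 7 = 3.5286
LCL = X̄̄ − A₃·s̄ = 258.9571 − 1.427 × 3.5286 = 253.9219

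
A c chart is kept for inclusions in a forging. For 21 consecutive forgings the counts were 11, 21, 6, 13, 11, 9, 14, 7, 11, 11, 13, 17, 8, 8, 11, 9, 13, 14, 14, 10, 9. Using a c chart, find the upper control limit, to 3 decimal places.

21.570

c̄ = (11 + 21 + 6 + 13 + 11 + 9 + 14 + 7 + 11 + 11 + 13 + 17 + 8 + 8 + 11 + 9 + 13 + 14 + 14 + 10 + 9) / 21 = 240 / 21 = 11.4286
UCL = c̄ + 3√c̄ = 11.4286 + 3 × √11.4286 = 11.4286 + 3 × 3.3806 = 21.5704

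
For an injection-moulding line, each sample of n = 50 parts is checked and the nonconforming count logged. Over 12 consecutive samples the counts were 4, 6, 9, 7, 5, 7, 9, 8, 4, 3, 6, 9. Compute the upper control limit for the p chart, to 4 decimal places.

p̄ = Σdᵢ / (k·n) = 77 / (12 × 50) = 0.12833
UCL = p̄ + 3·√(p̄(1−p̄)/n) = 0.12833 + 3 × √(0.12833×0.87167/50) = 0.12833 + 3 × 0.04730 = 0.27023

0.2702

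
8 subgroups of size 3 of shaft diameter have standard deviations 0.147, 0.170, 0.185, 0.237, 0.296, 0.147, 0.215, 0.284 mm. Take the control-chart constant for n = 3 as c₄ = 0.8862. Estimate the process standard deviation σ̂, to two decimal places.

0.24

s̄ = (0.147 + 0.170 + 0.185 + 0.237 + 0.296 + 0.147 + 0.215 + 0.284) / 8 = 0.2101
σ̂ = s̄ / c₄ = 0.2101 / 0.8862 = 0.2371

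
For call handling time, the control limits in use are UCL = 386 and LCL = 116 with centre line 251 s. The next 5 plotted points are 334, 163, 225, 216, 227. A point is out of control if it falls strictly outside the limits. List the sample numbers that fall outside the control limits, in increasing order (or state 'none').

none

All 5 points lie within [116, 386].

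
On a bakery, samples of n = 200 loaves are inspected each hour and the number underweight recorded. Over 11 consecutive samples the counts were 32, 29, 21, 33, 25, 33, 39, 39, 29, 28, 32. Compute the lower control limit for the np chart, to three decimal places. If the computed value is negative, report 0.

p̄ = Σdᵢ / (k·n) = 340 / (11 × 200) = 0.15455
LCL = np̄ − 3·√(np̄(1−p̄)) = 30.9091 − 3 × 5.1120 = 15.5732

15.573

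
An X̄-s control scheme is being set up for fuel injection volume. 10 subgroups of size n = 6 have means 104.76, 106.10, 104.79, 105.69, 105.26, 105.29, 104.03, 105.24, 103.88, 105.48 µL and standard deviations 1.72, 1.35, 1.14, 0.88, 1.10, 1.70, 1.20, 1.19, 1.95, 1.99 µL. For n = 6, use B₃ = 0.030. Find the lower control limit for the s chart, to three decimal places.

0.043

s̄ = (1.72 + 1.35 + 1.14 + 0.88 + 1.10 + 1.70 + 1.20 + 1.19 + 1.95 + 1.99) / 10 = 1.4220
LCL_s = B₃·s̄ = 0.030 × 1.4220 = 0.0427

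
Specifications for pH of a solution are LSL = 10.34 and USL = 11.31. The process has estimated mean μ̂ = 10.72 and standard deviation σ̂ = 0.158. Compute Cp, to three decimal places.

1.023

Cp = (USL − LSL) / (6σ̂) = (11.31 − 10.34) / (6 × 0.158) = 0.9700 / 0.9480 = 1.0232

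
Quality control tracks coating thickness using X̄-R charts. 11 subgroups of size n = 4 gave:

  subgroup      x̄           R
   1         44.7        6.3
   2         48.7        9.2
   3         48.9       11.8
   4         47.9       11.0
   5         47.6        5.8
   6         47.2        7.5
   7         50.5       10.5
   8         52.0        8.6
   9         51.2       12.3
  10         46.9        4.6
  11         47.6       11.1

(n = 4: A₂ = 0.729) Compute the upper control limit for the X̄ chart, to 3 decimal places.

X̄̄ = (44.7 + 48.7 + 48.9 + 47.9 + 47.6 + 47.2 + 50.5 + 52.0 + 51.2 + 46.9 + 47.6) / 11 = 533.2000 / 11 = 48.4727
R̄ = (6.3 + 9.2 + 11.8 + 11.0 + 5.8 + 7.5 + 10.5 + 8.6 + 12.3 + 4.6 + 11.1) / 11 = 98.7000 / 11 = 8.9727
UCL = X̄̄ + A₂·R̄ = 48.4727 + 0.729 × 8.9727 = 55.0138

55.014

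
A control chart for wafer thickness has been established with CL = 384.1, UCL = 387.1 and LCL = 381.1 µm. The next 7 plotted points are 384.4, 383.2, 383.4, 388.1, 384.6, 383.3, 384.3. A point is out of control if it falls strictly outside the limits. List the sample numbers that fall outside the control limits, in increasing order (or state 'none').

4

Compare each point to [381.1, 387.1]: sample 4 = 388.1 > UCL.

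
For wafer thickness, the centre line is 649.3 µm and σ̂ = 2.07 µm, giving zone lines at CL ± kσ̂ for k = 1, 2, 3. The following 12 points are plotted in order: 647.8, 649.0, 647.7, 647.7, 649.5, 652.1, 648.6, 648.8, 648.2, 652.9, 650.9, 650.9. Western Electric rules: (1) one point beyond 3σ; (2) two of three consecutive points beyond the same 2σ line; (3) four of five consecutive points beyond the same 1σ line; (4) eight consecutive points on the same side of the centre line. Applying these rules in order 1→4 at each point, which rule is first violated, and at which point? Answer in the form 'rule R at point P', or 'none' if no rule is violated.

none

Zone of each point (C = within 1σ̂, B = 1σ̂–2σ̂, A = 2σ̂–3σ̂, * = beyond 3σ̂; sign = side of CL): 1:-C, 2:-C, 3:-C, 4:-C, 5:+C, 6:+B, 7:-C, 8:-C, 9:-C, 10:+B, 11:+C, 12:+C
No rule fires across all 12 points.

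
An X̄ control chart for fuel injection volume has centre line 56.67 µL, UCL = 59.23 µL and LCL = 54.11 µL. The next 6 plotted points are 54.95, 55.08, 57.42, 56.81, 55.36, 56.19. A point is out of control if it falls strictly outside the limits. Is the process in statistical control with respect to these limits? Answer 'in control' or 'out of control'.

All 6 points lie within [54.11, 59.23].

in control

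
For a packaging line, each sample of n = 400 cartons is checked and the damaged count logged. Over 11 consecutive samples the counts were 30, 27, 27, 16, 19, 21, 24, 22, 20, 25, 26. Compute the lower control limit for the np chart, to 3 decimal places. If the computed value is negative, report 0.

p̄ = Σdᵢ / (k·n) = 257 / (11 × 400) = 0.05841
LCL = np̄ − 3·√(np̄(1−p̄)) = 23.3636 − 3 × 4.6903 = 9.2927

9.293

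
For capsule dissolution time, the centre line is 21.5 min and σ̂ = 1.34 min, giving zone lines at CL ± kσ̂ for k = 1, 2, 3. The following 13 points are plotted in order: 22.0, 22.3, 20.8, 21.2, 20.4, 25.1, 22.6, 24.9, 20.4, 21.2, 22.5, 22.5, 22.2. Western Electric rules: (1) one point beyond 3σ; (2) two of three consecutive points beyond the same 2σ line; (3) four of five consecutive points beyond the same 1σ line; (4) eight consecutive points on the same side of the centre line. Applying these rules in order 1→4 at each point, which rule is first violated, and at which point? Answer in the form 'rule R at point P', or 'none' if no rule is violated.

Zone of each point (C = within 1σ̂, B = 1σ̂–2σ̂, A = 2σ̂–3σ̂, * = beyond 3σ̂; sign = side of CL): 1:+C, 2:+C, 3:-C, 4:-C, 5:-C, 6:+A, 7:+C, 8:+A, 9:-C, 10:-C, 11:+C, 12:+C, 13:+C
Rule 2 (two of three consecutive points beyond the same 2σ limit) is satisfied at point 8.

rule 2 at point 8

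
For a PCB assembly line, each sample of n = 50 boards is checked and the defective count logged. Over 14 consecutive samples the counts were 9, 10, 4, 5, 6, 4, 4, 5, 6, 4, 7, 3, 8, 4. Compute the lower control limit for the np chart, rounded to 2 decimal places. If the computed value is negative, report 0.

0.00

p̄ = Σdᵢ / (k·n) = 79 / (14 × 50) = 0.11286
LCL = np̄ − 3·√(np̄(1−p̄)) = 5.6429 − 3 × 2.2374 = -1.0694 → 0 (negative, so LCL = 0)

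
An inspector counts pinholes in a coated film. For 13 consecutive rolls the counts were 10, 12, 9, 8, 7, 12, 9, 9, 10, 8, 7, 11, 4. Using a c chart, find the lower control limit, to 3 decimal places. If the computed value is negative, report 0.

0.000

c̄ = (10 + 12 + 9 + 8 + 7 + 12 + 9 + 9 + 10 + 8 + 7 + 11 + 4) / 13 = 116 / 13 = 8.9231
LCL = c̄ − 3√c̄ = 8.9231 − 3 × 2.9872 = -0.0384 → 0 (cannot be negative)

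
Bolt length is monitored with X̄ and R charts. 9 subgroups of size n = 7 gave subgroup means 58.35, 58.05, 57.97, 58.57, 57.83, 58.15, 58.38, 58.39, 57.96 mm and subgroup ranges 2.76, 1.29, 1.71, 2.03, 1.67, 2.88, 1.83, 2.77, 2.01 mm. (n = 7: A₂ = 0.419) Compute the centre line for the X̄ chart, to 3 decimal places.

58.183

X̄̄ = (58.35 + 58.05 + 57.97 + 58.57 + 57.83 + 58.15 + 58.38 + 58.39 + 57.96) / 9 = 523.6500 / 9 = 58.1833
CL = X̄̄ = 58.1833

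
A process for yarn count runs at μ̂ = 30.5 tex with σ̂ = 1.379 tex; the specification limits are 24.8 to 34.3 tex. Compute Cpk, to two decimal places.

Cpu = (USL − μ̂) / (3σ̂) = (34.3 − 30.5) / (3 × 1.379) = 0.9185; Cpl = (μ̂ − LSL) / (3σ̂) = (30.5 − 24.8) / (3 × 1.379) = 1.3778; Cpk = min(Cpu, Cpl) = 0.9185

0.92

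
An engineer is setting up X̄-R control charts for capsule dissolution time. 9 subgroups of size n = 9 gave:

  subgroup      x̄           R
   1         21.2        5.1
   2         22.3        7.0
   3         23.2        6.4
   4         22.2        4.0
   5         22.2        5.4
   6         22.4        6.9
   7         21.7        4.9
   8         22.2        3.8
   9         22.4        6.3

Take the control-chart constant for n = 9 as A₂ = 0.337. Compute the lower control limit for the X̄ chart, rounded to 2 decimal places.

20.34

X̄̄ = (21.2 + 22.3 + 23.2 + 22.2 + 22.2 + 22.4 + 21.7 + 22.2 + 22.4) / 9 = 199.8000 / 9 = 22.2000
R̄ = (5.1 + 7.0 + 6.4 + 4.0 + 5.4 + 6.9 + 4.9 + 3.8 + 6.3) / 9 = 49.8000 / 9 = 5.5333
LCL = X̄̄ − A₂·R̄ = 22.2000 − 0.337 × 5.5333 = 20.3353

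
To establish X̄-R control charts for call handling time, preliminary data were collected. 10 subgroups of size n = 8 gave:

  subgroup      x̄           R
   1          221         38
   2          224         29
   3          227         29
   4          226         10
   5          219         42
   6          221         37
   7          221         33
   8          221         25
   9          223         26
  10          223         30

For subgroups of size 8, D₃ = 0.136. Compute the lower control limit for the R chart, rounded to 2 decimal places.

4.07

R̄ = (38 + 29 + 29 + 10 + 42 + 37 + 33 + 25 + 26 + 30) / 10 = 299.0000 / 10 = 29.9000
LCL_R = D₃·R̄ = 0.136 × 29.9000 = 4.0664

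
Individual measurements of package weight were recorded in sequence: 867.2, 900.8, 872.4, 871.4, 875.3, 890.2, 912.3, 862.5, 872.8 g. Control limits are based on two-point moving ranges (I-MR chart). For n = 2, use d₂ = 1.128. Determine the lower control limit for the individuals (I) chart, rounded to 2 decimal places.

826.02

X̄ = (867.2 + 900.8 + 872.4 + 871.4 + 875.3 + 890.2 + 912.3 + 862.5 + 872.8) / 9 = 880.5444
Moving ranges: 33.6, 28.4, 1.0, 3.9, 14.9, 22.1, 49.8, 10.3; M̄R̄ = 164.0000 / 8 = 20.5000
LCL = X̄ − 3·M̄R̄/d₂ = 880.5444 − 3 × 20.5000 / 1.128 = 826.0232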